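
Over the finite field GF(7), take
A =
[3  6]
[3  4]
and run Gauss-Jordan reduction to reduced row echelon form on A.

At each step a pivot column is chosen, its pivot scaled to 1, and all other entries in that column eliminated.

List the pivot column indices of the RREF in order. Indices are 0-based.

[1] R0 /= 3  ⇒  (1, 2)
     R1 -= 3·R0  ⇒  (0, 5)
[2] R1 /= 5  ⇒  (0, 1)
     R0 -= 2·R1  ⇒  (1, 0)

pivot columns: 0, 1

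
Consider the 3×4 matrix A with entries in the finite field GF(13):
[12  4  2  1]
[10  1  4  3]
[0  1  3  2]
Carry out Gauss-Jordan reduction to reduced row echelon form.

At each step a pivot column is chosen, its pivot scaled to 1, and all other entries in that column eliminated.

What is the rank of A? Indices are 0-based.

step 1: normalize row 0 (÷12) = (1, 9, 11, 12)
  row 1: subtract 10×row0 = (0, 2, 11, 0)
step 2: normalize row 1 (÷2) = (0, 1, 12, 0)
  row 0: subtract 9×row1 = (1, 0, 7, 12)
  row 2: subtract 1×row1 = (0, 0, 4, 2)
step 3: normalize row 2 (÷4) = (0, 0, 1, 7)
  row 0: subtract 7×row2 = (1, 0, 0, 2)
  row 1: subtract 12×row2 = (0, 1, 0, 7)

rank = 3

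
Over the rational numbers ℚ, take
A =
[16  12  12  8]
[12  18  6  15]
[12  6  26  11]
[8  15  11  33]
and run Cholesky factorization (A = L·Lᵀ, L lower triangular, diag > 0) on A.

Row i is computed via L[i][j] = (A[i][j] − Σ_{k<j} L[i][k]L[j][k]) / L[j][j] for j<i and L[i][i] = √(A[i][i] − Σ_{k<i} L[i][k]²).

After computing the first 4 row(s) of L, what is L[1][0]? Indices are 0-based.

Step 1: L[0][0] = √(16) = 4.
  L[1][0] = (12) / L[0][0] = 3.
Step 2: L[1][1] = √(9) = 3.
  L[2][0] = (12) / L[0][0] = 3.
  L[2][1] = (-3) / L[1][1] = -1.
Step 3: L[2][2] = √(16) = 4.
  L[3][0] = (8) / L[0][0] = 2.
  L[3][1] = (9) / L[1][1] = 3.
  L[3][2] = (8) / L[2][2] = 2.
Step 4: L[3][3] = √(16) = 4.

L[1][0] = 3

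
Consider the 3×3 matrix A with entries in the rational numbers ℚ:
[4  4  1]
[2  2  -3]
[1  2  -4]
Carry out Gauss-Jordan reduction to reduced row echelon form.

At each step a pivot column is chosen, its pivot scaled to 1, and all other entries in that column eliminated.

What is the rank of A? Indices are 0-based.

[1] R0 /= 4  ⇒  (1, 1, 1/4)
     R1 -= 2·R0  ⇒  (0, 0, -7/2)
     R2 -= 1·R0  ⇒  (0, 1, -17/4)
[2] R1 <-> R2
[2] R1 /= 1  ⇒  (0, 1, -17/4)
     R0 -= 1·R1  ⇒  (1, 0, 9/2)
[3] R2 /= -7/2  ⇒  (0, 0, 1)
     R0 -= 9/2·R2  ⇒  (1, 0, 0)
     R1 -= -17/4·R2  ⇒  (0, 1, 0)

rank = 3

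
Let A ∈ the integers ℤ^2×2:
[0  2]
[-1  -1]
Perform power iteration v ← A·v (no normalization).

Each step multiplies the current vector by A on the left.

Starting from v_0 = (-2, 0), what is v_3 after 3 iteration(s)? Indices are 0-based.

v_3 = (-4, -2)

v_0 = (-2, 0).
v_1 = A·v_0 = (0, 2).
v_2 = A·v_1 = (4, -2).
v_3 = A·v_2 = (-4, -2).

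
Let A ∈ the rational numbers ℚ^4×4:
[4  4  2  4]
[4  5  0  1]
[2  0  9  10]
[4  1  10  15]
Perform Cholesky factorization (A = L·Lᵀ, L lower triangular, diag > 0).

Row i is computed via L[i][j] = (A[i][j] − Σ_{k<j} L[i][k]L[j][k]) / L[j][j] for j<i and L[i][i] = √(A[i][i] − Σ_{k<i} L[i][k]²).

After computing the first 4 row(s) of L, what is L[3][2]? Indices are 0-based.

Step 1: L[0][0] = √(4) = 2.
  L[1][0] = (4) / L[0][0] = 2.
Step 2: L[1][1] = √(1) = 1.
  L[2][0] = (2) / L[0][0] = 1.
  L[2][1] = (-2) / L[1][1] = -2.
Step 3: L[2][2] = √(4) = 2.
  L[3][0] = (4) / L[0][0] = 2.
  L[3][1] = (-3) / L[1][1] = -3.
  L[3][2] = (2) / L[2][2] = 1.
Step 4: L[3][3] = √(1) = 1.

L[3][2] = 1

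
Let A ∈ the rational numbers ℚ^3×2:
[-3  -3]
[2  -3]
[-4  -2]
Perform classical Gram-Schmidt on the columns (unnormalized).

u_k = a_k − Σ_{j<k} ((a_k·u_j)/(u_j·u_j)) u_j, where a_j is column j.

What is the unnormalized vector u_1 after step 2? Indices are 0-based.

u_1 = (-54/29, -109/29, -14/29)

Step 1: u_0 = a_0 = (-3, 2, -4).
Step 2: u_1 = a_1 − (11/29)·u_0 = (-54/29, -109/29, -14/29).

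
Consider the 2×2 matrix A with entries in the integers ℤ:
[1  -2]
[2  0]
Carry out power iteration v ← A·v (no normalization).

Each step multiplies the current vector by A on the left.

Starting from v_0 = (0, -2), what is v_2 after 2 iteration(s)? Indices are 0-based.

v_0 = (0, -2).
v_1 = A·v_0 = (4, 0).
v_2 = A·v_1 = (4, 8).

v_2 = (4, 8)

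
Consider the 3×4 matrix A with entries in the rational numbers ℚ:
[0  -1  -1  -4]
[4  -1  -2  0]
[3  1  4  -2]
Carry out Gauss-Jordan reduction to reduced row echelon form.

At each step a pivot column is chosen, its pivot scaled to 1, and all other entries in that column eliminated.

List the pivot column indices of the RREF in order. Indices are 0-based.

pivot columns: 0, 1, 2

pivot(0,0): swap R0↔R1
pivot(0,0)=4: scale R0 → (1, -1/4, -1/2, 0)
  clear (2,0): R2 −= (3)R0 → (0, 7/4, 11/2, -2)
pivot(1,1)=-1: scale R1 → (0, 1, 1, 4)
  clear (0,1): R0 −= (-1/4)R1 → (1, 0, -1/4, 1)
  clear (2,1): R2 −= (7/4)R1 → (0, 0, 15/4, -9)
pivot(2,2)=15/4: scale R2 → (0, 0, 1, -12/5)
  clear (0,2): R0 −= (-1/4)R2 → (1, 0, 0, 2/5)
  clear (1,2): R1 −= (1)R2 → (0, 1, 0, 32/5)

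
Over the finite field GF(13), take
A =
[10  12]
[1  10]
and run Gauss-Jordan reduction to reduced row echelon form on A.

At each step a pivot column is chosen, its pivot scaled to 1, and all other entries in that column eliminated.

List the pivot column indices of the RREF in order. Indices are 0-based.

pivot columns: 0, 1

pivot(0,0)=10: scale R0 → (1, 9)
  clear (1,0): R1 −= (1)R0 → (0, 1)
pivot(1,1)=1: scale R1 → (0, 1)
  clear (0,1): R0 −= (9)R1 → (1, 0)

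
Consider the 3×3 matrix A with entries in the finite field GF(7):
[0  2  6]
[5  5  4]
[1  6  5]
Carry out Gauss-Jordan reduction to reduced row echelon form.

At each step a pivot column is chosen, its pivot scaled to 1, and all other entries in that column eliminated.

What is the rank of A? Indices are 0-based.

pivot(0,0): swap R0↔R1
pivot(0,0)=5: scale R0 → (1, 1, 5)
  clear (2,0): R2 −= (1)R0 → (0, 5, 0)
pivot(1,1)=2: scale R1 → (0, 1, 3)
  clear (0,1): R0 −= (1)R1 → (1, 0, 2)
  clear (2,1): R2 −= (5)R1 → (0, 0, 6)
pivot(2,2)=6: scale R2 → (0, 0, 1)
  clear (0,2): R0 −= (2)R2 → (1, 0, 0)
  clear (1,2): R1 −= (3)R2 → (0, 1, 0)

rank = 3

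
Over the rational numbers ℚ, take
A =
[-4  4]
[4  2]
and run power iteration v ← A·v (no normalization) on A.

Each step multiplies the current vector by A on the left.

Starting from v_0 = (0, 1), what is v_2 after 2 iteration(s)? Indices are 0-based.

v_0 = (0, 1).
v_1 = A·v_0 = (4, 2).
v_2 = A·v_1 = (-8, 20).

v_2 = (-8, 20)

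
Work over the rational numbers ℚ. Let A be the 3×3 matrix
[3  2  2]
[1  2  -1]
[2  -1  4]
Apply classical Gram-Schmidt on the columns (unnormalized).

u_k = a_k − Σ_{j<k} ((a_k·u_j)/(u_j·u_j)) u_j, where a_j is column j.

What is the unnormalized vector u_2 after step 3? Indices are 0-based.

Step 1: u_0 = a_0 = (3, 1, 2).
Step 2: u_1 = a_1 − (3/7)·u_0 = (5/7, 11/7, -13/7).
Step 3: u_2 = a_2 − (13/14)·u_0 − (-53/45)·u_1 = (1/18, -7/90, -2/45).

u_2 = (1/18, -7/90, -2/45)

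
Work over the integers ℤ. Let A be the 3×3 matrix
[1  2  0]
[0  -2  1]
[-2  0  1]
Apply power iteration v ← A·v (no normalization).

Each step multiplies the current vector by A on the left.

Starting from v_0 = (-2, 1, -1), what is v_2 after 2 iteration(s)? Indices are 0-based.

v_0 = (-2, 1, -1).
v_1 = A·v_0 = (0, -3, 3).
v_2 = A·v_1 = (-6, 9, 3).

v_2 = (-6, 9, 3)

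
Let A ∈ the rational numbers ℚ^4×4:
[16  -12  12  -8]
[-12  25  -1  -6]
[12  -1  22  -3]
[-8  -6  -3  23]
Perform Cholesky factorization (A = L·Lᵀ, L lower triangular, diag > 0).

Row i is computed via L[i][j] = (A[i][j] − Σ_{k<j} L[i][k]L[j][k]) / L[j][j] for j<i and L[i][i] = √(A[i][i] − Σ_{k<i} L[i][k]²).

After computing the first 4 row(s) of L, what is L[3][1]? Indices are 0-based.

Step 1: L[0][0] = √(16) = 4.
  L[1][0] = (-12) / L[0][0] = -3.
Step 2: L[1][1] = √(16) = 4.
  L[2][0] = (12) / L[0][0] = 3.
  L[2][1] = (8) / L[1][1] = 2.
Step 3: L[2][2] = √(9) = 3.
  L[3][0] = (-8) / L[0][0] = -2.
  L[3][1] = (-12) / L[1][1] = -3.
  L[3][2] = (9) / L[2][2] = 3.
Step 4: L[3][3] = √(1) = 1.

L[3][1] = -3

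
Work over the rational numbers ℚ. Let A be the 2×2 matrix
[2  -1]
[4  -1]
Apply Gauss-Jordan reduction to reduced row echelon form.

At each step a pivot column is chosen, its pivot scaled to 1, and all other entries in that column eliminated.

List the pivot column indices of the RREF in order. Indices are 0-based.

pivot columns: 0, 1

pivot(0,0)=2: scale R0 → (1, -1/2)
  clear (1,0): R1 −= (4)R0 → (0, 1)
pivot(1,1)=1: scale R1 → (0, 1)
  clear (0,1): R0 −= (-1/2)R1 → (1, 0)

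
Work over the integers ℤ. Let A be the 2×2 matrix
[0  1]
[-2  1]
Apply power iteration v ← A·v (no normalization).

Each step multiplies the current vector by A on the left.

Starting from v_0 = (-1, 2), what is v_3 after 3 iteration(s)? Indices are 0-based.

v_0 = (-1, 2).
v_1 = A·v_0 = (2, 4).
v_2 = A·v_1 = (4, 0).
v_3 = A·v_2 = (0, -8).

v_3 = (0, -8)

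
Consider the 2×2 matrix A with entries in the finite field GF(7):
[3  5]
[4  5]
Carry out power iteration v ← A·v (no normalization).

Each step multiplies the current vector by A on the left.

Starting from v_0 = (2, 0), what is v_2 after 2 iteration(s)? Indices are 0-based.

v_2 = (2, 1)

v_0 = (2, 0).
v_1 = A·v_0 = (6, 1).
v_2 = A·v_1 = (2, 1).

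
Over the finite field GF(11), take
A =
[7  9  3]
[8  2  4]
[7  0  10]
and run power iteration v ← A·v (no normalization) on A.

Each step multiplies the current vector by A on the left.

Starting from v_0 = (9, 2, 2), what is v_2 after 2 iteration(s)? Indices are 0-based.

v_2 = (8, 8, 9)

v_0 = (9, 2, 2).
v_1 = A·v_0 = (10, 7, 6).
v_2 = A·v_1 = (8, 8, 9).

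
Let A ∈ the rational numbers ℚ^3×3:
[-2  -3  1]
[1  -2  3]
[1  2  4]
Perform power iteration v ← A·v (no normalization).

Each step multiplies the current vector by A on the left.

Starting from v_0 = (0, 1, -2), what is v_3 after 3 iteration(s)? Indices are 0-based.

v_0 = (0, 1, -2).
v_1 = A·v_0 = (-5, -8, -6).
v_2 = A·v_1 = (28, -7, -45).
v_3 = A·v_2 = (-80, -93, -166).

v_3 = (-80, -93, -166)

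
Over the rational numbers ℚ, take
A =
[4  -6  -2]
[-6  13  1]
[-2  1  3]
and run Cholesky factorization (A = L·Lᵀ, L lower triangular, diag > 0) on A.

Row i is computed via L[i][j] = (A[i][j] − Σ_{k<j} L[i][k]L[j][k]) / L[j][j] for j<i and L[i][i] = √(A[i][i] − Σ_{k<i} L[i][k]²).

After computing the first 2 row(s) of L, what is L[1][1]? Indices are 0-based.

L[1][1] = 2

Step 1: L[0][0] = √(4) = 2.
  L[1][0] = (-6) / L[0][0] = -3.
Step 2: L[1][1] = √(4) = 2.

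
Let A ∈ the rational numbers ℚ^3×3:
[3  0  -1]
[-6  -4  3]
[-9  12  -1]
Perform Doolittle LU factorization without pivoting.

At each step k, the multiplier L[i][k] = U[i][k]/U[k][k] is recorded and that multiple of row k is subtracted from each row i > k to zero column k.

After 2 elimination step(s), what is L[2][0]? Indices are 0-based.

L[2][0] = -3

Step 1: pivot at (0,0) is 3.
  row1 ← row1 − (-2)·row0  ⇒  L[1][0]=-2, U row1=(0, -4, 1)
  row2 ← row2 − (-3)·row0  ⇒  L[2][0]=-3, U row2=(0, 12, -4)
Step 2: pivot at (1,1) is -4.
  row2 ← row2 − (-3)·row1  ⇒  L[2][1]=-3, U row2=(0, 0, -1)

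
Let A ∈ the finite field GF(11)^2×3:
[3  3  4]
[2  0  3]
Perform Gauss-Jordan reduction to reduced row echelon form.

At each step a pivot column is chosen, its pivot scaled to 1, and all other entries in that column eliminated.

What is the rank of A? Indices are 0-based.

rank = 2

[1] R0 /= 3  ⇒  (1, 1, 5)
     R1 -= 2·R0  ⇒  (0, 9, 4)
[2] R1 /= 9  ⇒  (0, 1, 9)
     R0 -= 1·R1  ⇒  (1, 0, 7)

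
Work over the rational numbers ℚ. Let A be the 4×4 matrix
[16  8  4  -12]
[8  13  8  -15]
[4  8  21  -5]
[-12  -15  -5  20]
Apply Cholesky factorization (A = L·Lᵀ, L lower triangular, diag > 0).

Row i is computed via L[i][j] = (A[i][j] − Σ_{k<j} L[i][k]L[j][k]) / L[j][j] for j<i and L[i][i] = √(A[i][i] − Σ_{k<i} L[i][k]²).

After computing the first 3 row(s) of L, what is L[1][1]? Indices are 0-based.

L[1][1] = 3

Step 1: L[0][0] = √(16) = 4.
  L[1][0] = (8) / L[0][0] = 2.
Step 2: L[1][1] = √(9) = 3.
  L[2][0] = (4) / L[0][0] = 1.
  L[2][1] = (6) / L[1][1] = 2.
Step 3: L[2][2] = √(16) = 4.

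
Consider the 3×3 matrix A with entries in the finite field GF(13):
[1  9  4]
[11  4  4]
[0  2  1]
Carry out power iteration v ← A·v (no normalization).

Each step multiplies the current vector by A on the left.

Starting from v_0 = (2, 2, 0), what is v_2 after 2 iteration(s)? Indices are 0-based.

v_2 = (7, 5, 12)

v_0 = (2, 2, 0).
v_1 = A·v_0 = (7, 4, 4).
v_2 = A·v_1 = (7, 5, 12).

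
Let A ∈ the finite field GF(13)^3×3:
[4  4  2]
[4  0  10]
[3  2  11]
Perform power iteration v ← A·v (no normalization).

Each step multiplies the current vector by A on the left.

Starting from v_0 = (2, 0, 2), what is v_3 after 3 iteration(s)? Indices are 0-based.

v_0 = (2, 0, 2).
v_1 = A·v_0 = (12, 2, 2).
v_2 = A·v_1 = (8, 3, 10).
v_3 = A·v_2 = (12, 2, 10).

v_3 = (12, 2, 10)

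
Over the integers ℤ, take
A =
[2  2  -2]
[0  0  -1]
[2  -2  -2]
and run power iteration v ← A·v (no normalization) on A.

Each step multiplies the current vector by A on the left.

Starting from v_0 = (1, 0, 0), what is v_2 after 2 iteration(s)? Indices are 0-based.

v_2 = (0, -2, 0)

v_0 = (1, 0, 0).
v_1 = A·v_0 = (2, 0, 2).
v_2 = A·v_1 = (0, -2, 0).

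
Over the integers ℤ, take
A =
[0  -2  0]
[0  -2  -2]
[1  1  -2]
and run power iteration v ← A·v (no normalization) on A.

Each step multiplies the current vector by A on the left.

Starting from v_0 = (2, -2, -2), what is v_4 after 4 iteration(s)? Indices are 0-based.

v_4 = (-80, 16, 184)

v_0 = (2, -2, -2).
v_1 = A·v_0 = (4, 8, 4).
v_2 = A·v_1 = (-16, -24, 4).
v_3 = A·v_2 = (48, 40, -48).
v_4 = A·v_3 = (-80, 16, 184).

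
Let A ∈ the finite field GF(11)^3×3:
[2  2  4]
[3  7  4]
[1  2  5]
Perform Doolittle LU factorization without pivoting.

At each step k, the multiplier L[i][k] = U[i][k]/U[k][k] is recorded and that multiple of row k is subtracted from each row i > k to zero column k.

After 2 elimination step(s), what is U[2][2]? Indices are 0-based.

U[2][2] = 9

k=0: U[0][0]=2
  eliminate (1,0): mult=7, new row 1: (0, 4, 9); set L[1][0]=7
  eliminate (2,0): mult=6, new row 2: (0, 1, 3); set L[2][0]=6
k=1: U[1][1]=4
  eliminate (2,1): mult=3, new row 2: (0, 0, 9); set L[2][1]=3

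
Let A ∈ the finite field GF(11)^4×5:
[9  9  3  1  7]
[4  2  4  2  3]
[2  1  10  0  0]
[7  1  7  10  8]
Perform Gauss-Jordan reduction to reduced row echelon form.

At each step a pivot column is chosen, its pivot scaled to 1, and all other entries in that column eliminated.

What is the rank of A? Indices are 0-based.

[1] R0 /= 9  ⇒  (1, 1, 4, 5, 2)
     R1 -= 4·R0  ⇒  (0, 9, 10, 4, 6)
     R2 -= 2·R0  ⇒  (0, 10, 2, 1, 7)
     R3 -= 7·R0  ⇒  (0, 5, 1, 8, 5)
[2] R1 /= 9  ⇒  (0, 1, 6, 9, 8)
     R0 -= 1·R1  ⇒  (1, 0, 9, 7, 5)
     R2 -= 10·R1  ⇒  (0, 0, 8, 10, 4)
     R3 -= 5·R1  ⇒  (0, 0, 4, 7, 9)
[3] R2 /= 8  ⇒  (0, 0, 1, 4, 6)
     R0 -= 9·R2  ⇒  (1, 0, 0, 4, 6)
     R1 -= 6·R2  ⇒  (0, 1, 0, 7, 5)
     R3 -= 4·R2  ⇒  (0, 0, 0, 2, 7)
[4] R3 /= 2  ⇒  (0, 0, 0, 1, 9)
     R0 -= 4·R3  ⇒  (1, 0, 0, 0, 3)
     R1 -= 7·R3  ⇒  (0, 1, 0, 0, 8)
     R2 -= 4·R3  ⇒  (0, 0, 1, 0, 3)

rank = 4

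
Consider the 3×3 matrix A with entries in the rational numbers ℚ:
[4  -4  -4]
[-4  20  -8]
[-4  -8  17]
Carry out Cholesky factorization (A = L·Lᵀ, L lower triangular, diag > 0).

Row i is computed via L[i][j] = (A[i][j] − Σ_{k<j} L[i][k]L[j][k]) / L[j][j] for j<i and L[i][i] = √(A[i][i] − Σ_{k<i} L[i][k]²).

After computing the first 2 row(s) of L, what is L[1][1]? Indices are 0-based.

Step 1: L[0][0] = √(4) = 2.
  L[1][0] = (-4) / L[0][0] = -2.
Step 2: L[1][1] = √(16) = 4.

L[1][1] = 4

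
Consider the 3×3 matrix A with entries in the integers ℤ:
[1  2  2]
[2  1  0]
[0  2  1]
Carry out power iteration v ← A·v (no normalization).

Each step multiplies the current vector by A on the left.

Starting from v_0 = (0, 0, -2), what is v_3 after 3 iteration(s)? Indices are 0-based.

v_0 = (0, 0, -2).
v_1 = A·v_0 = (-4, 0, -2).
v_2 = A·v_1 = (-8, -8, -2).
v_3 = A·v_2 = (-28, -24, -18).

v_3 = (-28, -24, -18)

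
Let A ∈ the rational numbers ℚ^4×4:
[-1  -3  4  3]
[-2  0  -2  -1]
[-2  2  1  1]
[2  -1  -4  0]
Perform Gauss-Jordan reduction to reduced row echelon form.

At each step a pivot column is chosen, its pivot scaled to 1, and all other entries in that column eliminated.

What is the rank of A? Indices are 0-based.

rank = 4

pivot(0,0)=-1: scale R0 → (1, 3, -4, -3)
  clear (1,0): R1 −= (-2)R0 → (0, 6, -10, -7)
  clear (2,0): R2 −= (-2)R0 → (0, 8, -7, -5)
  clear (3,0): R3 −= (2)R0 → (0, -7, 4, 6)
pivot(1,1)=6: scale R1 → (0, 1, -5/3, -7/6)
  clear (0,1): R0 −= (3)R1 → (1, 0, 1, 1/2)
  clear (2,1): R2 −= (8)R1 → (0, 0, 19/3, 13/3)
  clear (3,1): R3 −= (-7)R1 → (0, 0, -23/3, -13/6)
pivot(2,2)=19/3: scale R2 → (0, 0, 1, 13/19)
  clear (0,2): R0 −= (1)R2 → (1, 0, 0, -7/38)
  clear (1,2): R1 −= (-5/3)R2 → (0, 1, 0, -1/38)
  clear (3,2): R3 −= (-23/3)R2 → (0, 0, 0, 117/38)
pivot(3,3)=117/38: scale R3 → (0, 0, 0, 1)
  clear (0,3): R0 −= (-7/38)R3 → (1, 0, 0, 0)
  clear (1,3): R1 −= (-1/38)R3 → (0, 1, 0, 0)
  clear (2,3): R2 −= (13/19)R3 → (0, 0, 1, 0)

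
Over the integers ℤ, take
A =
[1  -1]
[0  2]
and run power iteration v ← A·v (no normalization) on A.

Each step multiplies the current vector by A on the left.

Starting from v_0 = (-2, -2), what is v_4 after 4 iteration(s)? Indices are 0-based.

v_0 = (-2, -2).
v_1 = A·v_0 = (0, -4).
v_2 = A·v_1 = (4, -8).
v_3 = A·v_2 = (12, -16).
v_4 = A·v_3 = (28, -32).

v_4 = (28, -32)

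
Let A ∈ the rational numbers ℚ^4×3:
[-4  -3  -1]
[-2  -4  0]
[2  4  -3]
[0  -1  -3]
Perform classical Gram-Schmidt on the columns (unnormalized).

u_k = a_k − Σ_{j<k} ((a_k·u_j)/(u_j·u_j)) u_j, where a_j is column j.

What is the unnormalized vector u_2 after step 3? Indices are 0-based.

u_2 = (-19/28, -23/28, -61/28, -95/28)

Step 1: u_0 = a_0 = (-4, -2, 2, 0).
Step 2: u_1 = a_1 − (7/6)·u_0 = (5/3, -5/3, 5/3, -1).
Step 3: u_2 = a_2 − (-1/12)·u_0 − (-11/28)·u_1 = (-19/28, -23/28, -61/28, -95/28).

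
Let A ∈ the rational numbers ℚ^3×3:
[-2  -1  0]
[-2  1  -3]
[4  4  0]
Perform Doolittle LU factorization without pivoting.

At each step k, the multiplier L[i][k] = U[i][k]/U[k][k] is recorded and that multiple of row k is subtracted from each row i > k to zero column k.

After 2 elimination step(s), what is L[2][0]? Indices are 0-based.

L[2][0] = -2

k=0: U[0][0]=-2
  eliminate (1,0): mult=1, new row 1: (0, 2, -3); set L[1][0]=1
  eliminate (2,0): mult=-2, new row 2: (0, 2, 0); set L[2][0]=-2
k=1: U[1][1]=2
  eliminate (2,1): mult=1, new row 2: (0, 0, 3); set L[2][1]=1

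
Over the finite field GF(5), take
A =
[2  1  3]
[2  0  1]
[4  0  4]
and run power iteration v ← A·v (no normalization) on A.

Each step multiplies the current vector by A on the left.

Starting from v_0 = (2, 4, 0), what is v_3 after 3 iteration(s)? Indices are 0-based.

v_3 = (4, 2, 2)

v_0 = (2, 4, 0).
v_1 = A·v_0 = (3, 4, 3).
v_2 = A·v_1 = (4, 4, 4).
v_3 = A·v_2 = (4, 2, 2).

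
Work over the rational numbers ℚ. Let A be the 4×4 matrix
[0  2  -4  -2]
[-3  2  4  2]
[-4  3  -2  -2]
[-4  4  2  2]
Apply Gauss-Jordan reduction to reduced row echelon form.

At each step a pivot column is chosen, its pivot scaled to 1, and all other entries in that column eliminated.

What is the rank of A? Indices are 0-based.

pivot(0,0): swap R0↔R1
pivot(0,0)=-3: scale R0 → (1, -2/3, -4/3, -2/3)
  clear (2,0): R2 −= (-4)R0 → (0, 1/3, -22/3, -14/3)
  clear (3,0): R3 −= (-4)R0 → (0, 4/3, -10/3, -2/3)
pivot(1,1)=2: scale R1 → (0, 1, -2, -1)
  clear (0,1): R0 −= (-2/3)R1 → (1, 0, -8/3, -4/3)
  clear (2,1): R2 −= (1/3)R1 → (0, 0, -20/3, -13/3)
  clear (3,1): R3 −= (4/3)R1 → (0, 0, -2/3, 2/3)
pivot(2,2)=-20/3: scale R2 → (0, 0, 1, 13/20)
  clear (0,2): R0 −= (-8/3)R2 → (1, 0, 0, 2/5)
  clear (1,2): R1 −= (-2)R2 → (0, 1, 0, 3/10)
  clear (3,2): R3 −= (-2/3)R2 → (0, 0, 0, 11/10)
pivot(3,3)=11/10: scale R3 → (0, 0, 0, 1)
  clear (0,3): R0 −= (2/5)R3 → (1, 0, 0, 0)
  clear (1,3): R1 −= (3/10)R3 → (0, 1, 0, 0)
  clear (2,3): R2 −= (13/20)R3 → (0, 0, 1, 0)

rank = 4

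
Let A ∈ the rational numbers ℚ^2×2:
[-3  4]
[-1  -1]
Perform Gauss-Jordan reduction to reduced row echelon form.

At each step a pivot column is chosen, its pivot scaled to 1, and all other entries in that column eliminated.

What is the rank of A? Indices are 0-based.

rank = 2

step 1: normalize row 0 (÷-3) = (1, -4/3)
  row 1: subtract -1×row0 = (0, -7/3)
step 2: normalize row 1 (÷-7/3) = (0, 1)
  row 0: subtract -4/3×row1 = (1, 0)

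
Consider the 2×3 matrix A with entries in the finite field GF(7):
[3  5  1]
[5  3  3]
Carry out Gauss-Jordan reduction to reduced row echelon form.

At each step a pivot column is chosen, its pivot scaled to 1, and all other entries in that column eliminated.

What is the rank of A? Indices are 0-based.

[1] R0 /= 3  ⇒  (1, 4, 5)
     R1 -= 5·R0  ⇒  (0, 4, 6)
[2] R1 /= 4  ⇒  (0, 1, 5)
     R0 -= 4·R1  ⇒  (1, 0, 6)

rank = 2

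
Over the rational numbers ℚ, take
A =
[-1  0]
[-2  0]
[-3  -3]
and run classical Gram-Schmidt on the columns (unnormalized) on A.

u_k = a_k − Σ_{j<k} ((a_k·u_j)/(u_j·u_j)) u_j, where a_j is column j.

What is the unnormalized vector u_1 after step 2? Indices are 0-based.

u_1 = (9/14, 9/7, -15/14)

Step 1: u_0 = a_0 = (-1, -2, -3).
Step 2: u_1 = a_1 − (9/14)·u_0 = (9/14, 9/7, -15/14).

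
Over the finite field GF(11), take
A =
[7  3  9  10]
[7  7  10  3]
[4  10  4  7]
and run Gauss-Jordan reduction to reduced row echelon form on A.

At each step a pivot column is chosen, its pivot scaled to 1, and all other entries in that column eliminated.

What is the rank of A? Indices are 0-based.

[1] R0 /= 7  ⇒  (1, 2, 6, 3)
     R1 -= 7·R0  ⇒  (0, 4, 1, 4)
     R2 -= 4·R0  ⇒  (0, 2, 2, 6)
[2] R1 /= 4  ⇒  (0, 1, 3, 1)
     R0 -= 2·R1  ⇒  (1, 0, 0, 1)
     R2 -= 2·R1  ⇒  (0, 0, 7, 4)
[3] R2 /= 7  ⇒  (0, 0, 1, 10)
     R1 -= 3·R2  ⇒  (0, 1, 0, 4)

rank = 3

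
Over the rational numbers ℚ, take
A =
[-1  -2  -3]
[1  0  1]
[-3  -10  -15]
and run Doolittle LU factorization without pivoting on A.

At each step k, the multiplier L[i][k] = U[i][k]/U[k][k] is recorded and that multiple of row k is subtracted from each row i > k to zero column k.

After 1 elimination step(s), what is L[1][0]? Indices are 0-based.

L[1][0] = -1

[col 0] pivot -1
  R1 -= -1*R0 → (0, -2, -2)  (L[1][0] := -1)
  R2 -= 3*R0 → (0, -4, -6)  (L[2][0] := 3)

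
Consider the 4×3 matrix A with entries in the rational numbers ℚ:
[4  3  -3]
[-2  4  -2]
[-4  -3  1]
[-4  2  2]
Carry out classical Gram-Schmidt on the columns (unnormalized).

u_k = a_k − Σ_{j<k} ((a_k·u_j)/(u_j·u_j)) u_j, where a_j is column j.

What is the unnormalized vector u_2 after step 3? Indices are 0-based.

u_2 = (-149/239, -300/239, -329/239, 330/239)

Step 1: u_0 = a_0 = (4, -2, -4, -4).
Step 2: u_1 = a_1 − (2/13)·u_0 = (31/13, 56/13, -31/13, 34/13).
Step 3: u_2 = a_2 − (-5/13)·u_0 − (-84/239)·u_1 = (-149/239, -300/239, -329/239, 330/239).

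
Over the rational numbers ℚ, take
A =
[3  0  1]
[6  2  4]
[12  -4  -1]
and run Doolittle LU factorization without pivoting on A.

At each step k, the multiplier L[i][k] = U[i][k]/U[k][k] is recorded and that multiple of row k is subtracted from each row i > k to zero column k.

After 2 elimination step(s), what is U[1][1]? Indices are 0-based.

Step 1: pivot at (0,0) is 3.
  row1 ← row1 − (2)·row0  ⇒  L[1][0]=2, U row1=(0, 2, 2)
  row2 ← row2 − (4)·row0  ⇒  L[2][0]=4, U row2=(0, -4, -5)
Step 2: pivot at (1,1) is 2.
  row2 ← row2 − (-2)·row1  ⇒  L[2][1]=-2, U row2=(0, 0, -1)

U[1][1] = 2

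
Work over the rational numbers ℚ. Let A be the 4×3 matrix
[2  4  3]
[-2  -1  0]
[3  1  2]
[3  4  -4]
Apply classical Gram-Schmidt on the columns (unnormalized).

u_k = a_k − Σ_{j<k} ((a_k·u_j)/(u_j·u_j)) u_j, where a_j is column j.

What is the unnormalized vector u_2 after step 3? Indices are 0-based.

Step 1: u_0 = a_0 = (2, -2, 3, 3).
Step 2: u_1 = a_1 − (25/26)·u_0 = (27/13, 12/13, -49/26, 29/26).
Step 3: u_2 = a_2 − (0)·u_0 − (-52/259)·u_1 = (885/259, 48/259, 60/37, -978/259).

u_2 = (885/259, 48/259, 60/37, -978/259)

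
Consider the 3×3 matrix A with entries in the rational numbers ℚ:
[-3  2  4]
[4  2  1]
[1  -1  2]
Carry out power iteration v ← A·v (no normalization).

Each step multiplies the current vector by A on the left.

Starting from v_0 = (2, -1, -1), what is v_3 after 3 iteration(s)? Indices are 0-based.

v_3 = (-284, 111, 57)

v_0 = (2, -1, -1).
v_1 = A·v_0 = (-12, 5, 1).
v_2 = A·v_1 = (50, -37, -15).
v_3 = A·v_2 = (-284, 111, 57).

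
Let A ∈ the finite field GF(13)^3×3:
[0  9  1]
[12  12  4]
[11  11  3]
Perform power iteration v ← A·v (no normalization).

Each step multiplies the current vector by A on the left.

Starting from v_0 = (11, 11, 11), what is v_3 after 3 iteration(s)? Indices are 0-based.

v_3 = (4, 10, 10)

v_0 = (11, 11, 11).
v_1 = A·v_0 = (6, 9, 2).
v_2 = A·v_1 = (5, 6, 2).
v_3 = A·v_2 = (4, 10, 10).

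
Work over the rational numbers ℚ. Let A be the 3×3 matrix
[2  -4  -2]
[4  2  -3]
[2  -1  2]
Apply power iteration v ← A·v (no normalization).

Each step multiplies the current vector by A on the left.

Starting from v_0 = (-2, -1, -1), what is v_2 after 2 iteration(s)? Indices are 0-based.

v_2 = (42, 9, 1)

v_0 = (-2, -1, -1).
v_1 = A·v_0 = (2, -7, -5).
v_2 = A·v_1 = (42, 9, 1).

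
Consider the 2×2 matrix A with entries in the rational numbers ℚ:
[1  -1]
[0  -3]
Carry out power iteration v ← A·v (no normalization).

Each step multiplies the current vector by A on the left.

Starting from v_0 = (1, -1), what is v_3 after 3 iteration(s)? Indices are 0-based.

v_0 = (1, -1).
v_1 = A·v_0 = (2, 3).
v_2 = A·v_1 = (-1, -9).
v_3 = A·v_2 = (8, 27).

v_3 = (8, 27)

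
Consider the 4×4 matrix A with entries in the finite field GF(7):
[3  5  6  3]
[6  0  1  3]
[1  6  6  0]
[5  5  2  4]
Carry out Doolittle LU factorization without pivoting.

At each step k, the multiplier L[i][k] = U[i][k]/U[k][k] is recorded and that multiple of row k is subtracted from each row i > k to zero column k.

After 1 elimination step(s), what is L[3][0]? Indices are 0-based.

Step 1: pivot at (0,0) is 3.
  row1 ← row1 − (2)·row0  ⇒  L[1][0]=2, U row1=(0, 4, 3, 4)
  row2 ← row2 − (5)·row0  ⇒  L[2][0]=5, U row2=(0, 2, 4, 6)
  row3 ← row3 − (4)·row0  ⇒  L[3][0]=4, U row3=(0, 6, 6, 6)

L[3][0] = 4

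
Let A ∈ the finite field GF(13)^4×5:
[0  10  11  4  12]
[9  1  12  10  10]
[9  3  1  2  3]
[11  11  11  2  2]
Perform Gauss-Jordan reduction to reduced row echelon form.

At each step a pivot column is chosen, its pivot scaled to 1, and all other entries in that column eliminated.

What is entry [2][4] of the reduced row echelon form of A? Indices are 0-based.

M[2][4] = 11

step 1: exchange rows 0,1
step 1: normalize row 0 (÷9) = (1, 3, 10, 4, 4)
  row 2: subtract 9×row0 = (0, 2, 2, 5, 6)
  row 3: subtract 11×row0 = (0, 4, 5, 10, 10)
step 2: normalize row 1 (÷10) = (0, 1, 5, 3, 9)
  row 0: subtract 3×row1 = (1, 0, 8, 8, 3)
  row 2: subtract 2×row1 = (0, 0, 5, 12, 1)
  row 3: subtract 4×row1 = (0, 0, 11, 11, 0)
step 3: normalize row 2 (÷5) = (0, 0, 1, 5, 8)
  row 0: subtract 8×row2 = (1, 0, 0, 7, 4)
  row 1: subtract 5×row2 = (0, 1, 0, 4, 8)
  row 3: subtract 11×row2 = (0, 0, 0, 8, 3)
step 4: normalize row 3 (÷8) = (0, 0, 0, 1, 2)
  row 0: subtract 7×row3 = (1, 0, 0, 0, 3)
  row 1: subtract 4×row3 = (0, 1, 0, 0, 0)
  row 2: subtract 5×row3 = (0, 0, 1, 0, 11)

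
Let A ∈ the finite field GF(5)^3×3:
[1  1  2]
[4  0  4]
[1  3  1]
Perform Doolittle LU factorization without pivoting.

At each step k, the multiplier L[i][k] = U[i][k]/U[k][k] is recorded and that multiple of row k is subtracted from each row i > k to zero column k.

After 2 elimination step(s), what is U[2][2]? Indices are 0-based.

U[2][2] = 2

k=0: U[0][0]=1
  eliminate (1,0): mult=4, new row 1: (0, 1, 1); set L[1][0]=4
  eliminate (2,0): mult=1, new row 2: (0, 2, 4); set L[2][0]=1
k=1: U[1][1]=1
  eliminate (2,1): mult=2, new row 2: (0, 0, 2); set L[2][1]=2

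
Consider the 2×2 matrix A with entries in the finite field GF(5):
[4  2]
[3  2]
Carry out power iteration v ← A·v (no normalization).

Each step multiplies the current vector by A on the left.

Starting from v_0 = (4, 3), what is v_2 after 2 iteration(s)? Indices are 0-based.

v_2 = (4, 2)

v_0 = (4, 3).
v_1 = A·v_0 = (2, 3).
v_2 = A·v_1 = (4, 2).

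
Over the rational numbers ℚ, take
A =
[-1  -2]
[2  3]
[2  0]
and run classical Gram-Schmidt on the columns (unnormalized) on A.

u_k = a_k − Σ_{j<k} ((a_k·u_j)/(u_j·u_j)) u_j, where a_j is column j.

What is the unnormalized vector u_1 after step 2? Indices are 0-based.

Step 1: u_0 = a_0 = (-1, 2, 2).
Step 2: u_1 = a_1 − (8/9)·u_0 = (-10/9, 11/9, -16/9).

u_1 = (-10/9, 11/9, -16/9)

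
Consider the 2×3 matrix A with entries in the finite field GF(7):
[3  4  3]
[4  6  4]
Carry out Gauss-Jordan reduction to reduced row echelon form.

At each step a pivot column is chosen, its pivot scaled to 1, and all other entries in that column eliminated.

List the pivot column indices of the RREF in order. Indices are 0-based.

step 1: normalize row 0 (÷3) = (1, 6, 1)
  row 1: subtract 4×row0 = (0, 3, 0)
step 2: normalize row 1 (÷3) = (0, 1, 0)
  row 0: subtract 6×row1 = (1, 0, 1)

pivot columns: 0, 1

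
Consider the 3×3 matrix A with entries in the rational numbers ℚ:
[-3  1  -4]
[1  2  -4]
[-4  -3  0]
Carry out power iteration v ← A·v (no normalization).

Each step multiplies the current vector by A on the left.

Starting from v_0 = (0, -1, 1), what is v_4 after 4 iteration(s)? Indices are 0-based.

v_4 = (-93, -994, 1327)

v_0 = (0, -1, 1).
v_1 = A·v_0 = (-5, -6, 3).
v_2 = A·v_1 = (-3, -29, 38).
v_3 = A·v_2 = (-172, -213, 99).
v_4 = A·v_3 = (-93, -994, 1327).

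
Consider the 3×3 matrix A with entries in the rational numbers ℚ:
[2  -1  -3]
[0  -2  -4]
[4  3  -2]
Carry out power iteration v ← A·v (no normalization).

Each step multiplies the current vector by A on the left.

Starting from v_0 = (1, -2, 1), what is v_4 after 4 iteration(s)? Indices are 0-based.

v_0 = (1, -2, 1).
v_1 = A·v_0 = (1, 0, -4).
v_2 = A·v_1 = (14, 16, 12).
v_3 = A·v_2 = (-24, -80, 80).
v_4 = A·v_3 = (-208, -160, -496).

v_4 = (-208, -160, -496)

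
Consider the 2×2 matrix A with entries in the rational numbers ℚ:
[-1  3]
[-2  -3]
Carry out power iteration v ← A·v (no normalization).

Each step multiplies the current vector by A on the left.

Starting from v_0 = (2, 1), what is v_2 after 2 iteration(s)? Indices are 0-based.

v_2 = (-22, 19)

v_0 = (2, 1).
v_1 = A·v_0 = (1, -7).
v_2 = A·v_1 = (-22, 19).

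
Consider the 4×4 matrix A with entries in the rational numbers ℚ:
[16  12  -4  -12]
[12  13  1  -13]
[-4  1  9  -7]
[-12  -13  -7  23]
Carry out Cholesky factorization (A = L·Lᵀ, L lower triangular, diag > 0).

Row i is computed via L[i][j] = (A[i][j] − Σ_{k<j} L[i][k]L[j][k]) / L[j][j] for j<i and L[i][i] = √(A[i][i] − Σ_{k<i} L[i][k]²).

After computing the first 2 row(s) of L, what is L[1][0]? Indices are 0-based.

Step 1: L[0][0] = √(16) = 4.
  L[1][0] = (12) / L[0][0] = 3.
Step 2: L[1][1] = √(4) = 2.

L[1][0] = 3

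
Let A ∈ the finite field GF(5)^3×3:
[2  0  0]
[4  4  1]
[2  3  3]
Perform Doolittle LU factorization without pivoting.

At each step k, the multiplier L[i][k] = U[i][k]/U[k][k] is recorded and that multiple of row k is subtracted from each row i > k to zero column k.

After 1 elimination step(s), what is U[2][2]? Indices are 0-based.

U[2][2] = 3

[col 0] pivot 2
  R1 -= 2*R0 → (0, 4, 1)  (L[1][0] := 2)
  R2 -= 1*R0 → (0, 3, 3)  (L[2][0] := 1)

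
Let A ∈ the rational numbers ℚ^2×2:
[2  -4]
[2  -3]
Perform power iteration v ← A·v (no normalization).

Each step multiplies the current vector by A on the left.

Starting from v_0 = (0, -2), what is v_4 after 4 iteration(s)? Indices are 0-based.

v_0 = (0, -2).
v_1 = A·v_0 = (8, 6).
v_2 = A·v_1 = (-8, -2).
v_3 = A·v_2 = (-8, -10).
v_4 = A·v_3 = (24, 14).

v_4 = (24, 14)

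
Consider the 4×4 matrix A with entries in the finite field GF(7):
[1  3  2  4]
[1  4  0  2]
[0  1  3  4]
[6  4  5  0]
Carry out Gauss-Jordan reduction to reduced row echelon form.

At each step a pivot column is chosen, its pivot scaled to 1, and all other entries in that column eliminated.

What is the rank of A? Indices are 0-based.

pivot(0,0)=1: scale R0 → (1, 3, 2, 4)
  clear (1,0): R1 −= (1)R0 → (0, 1, 5, 5)
  clear (3,0): R3 −= (6)R0 → (0, 0, 0, 4)
pivot(1,1)=1: scale R1 → (0, 1, 5, 5)
  clear (0,1): R0 −= (3)R1 → (1, 0, 1, 3)
  clear (2,1): R2 −= (1)R1 → (0, 0, 5, 6)
pivot(2,2)=5: scale R2 → (0, 0, 1, 4)
  clear (0,2): R0 −= (1)R2 → (1, 0, 0, 6)
  clear (1,2): R1 −= (5)R2 → (0, 1, 0, 6)
pivot(3,3)=4: scale R3 → (0, 0, 0, 1)
  clear (0,3): R0 −= (6)R3 → (1, 0, 0, 0)
  clear (1,3): R1 −= (6)R3 → (0, 1, 0, 0)
  clear (2,3): R2 −= (4)R3 → (0, 0, 1, 0)

rank = 4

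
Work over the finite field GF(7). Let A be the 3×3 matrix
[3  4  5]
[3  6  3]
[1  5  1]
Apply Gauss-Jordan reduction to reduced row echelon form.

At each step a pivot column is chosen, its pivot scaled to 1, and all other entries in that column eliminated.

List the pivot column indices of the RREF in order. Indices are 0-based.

pivot columns: 0, 1, 2

[1] R0 /= 3  ⇒  (1, 6, 4)
     R1 -= 3·R0  ⇒  (0, 2, 5)
     R2 -= 1·R0  ⇒  (0, 6, 4)
[2] R1 /= 2  ⇒  (0, 1, 6)
     R0 -= 6·R1  ⇒  (1, 0, 3)
     R2 -= 6·R1  ⇒  (0, 0, 3)
[3] R2 /= 3  ⇒  (0, 0, 1)
     R0 -= 3·R2  ⇒  (1, 0, 0)
     R1 -= 6·R2  ⇒  (0, 1, 0)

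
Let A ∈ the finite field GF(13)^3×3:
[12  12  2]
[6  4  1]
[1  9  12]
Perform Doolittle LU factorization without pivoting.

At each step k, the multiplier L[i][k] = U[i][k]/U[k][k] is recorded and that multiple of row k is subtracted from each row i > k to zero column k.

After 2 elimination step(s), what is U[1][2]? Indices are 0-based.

[col 0] pivot 12
  R1 -= 7*R0 → (0, 11, 0)  (L[1][0] := 7)
  R2 -= 12*R0 → (0, 8, 1)  (L[2][0] := 12)
[col 1] pivot 11
  R2 -= 9*R1 → (0, 0, 1)  (L[2][1] := 9)

U[1][2] = 0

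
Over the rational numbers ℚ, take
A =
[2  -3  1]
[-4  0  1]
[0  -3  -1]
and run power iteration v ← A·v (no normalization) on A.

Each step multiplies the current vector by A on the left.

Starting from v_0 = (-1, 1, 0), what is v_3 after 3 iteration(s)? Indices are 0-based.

v_3 = (-110, 91, -42)

v_0 = (-1, 1, 0).
v_1 = A·v_0 = (-5, 4, -3).
v_2 = A·v_1 = (-25, 17, -9).
v_3 = A·v_2 = (-110, 91, -42).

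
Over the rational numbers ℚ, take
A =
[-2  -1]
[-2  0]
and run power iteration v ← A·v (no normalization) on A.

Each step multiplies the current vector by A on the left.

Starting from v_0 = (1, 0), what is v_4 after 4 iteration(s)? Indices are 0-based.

v_0 = (1, 0).
v_1 = A·v_0 = (-2, -2).
v_2 = A·v_1 = (6, 4).
v_3 = A·v_2 = (-16, -12).
v_4 = A·v_3 = (44, 32).

v_4 = (44, 32)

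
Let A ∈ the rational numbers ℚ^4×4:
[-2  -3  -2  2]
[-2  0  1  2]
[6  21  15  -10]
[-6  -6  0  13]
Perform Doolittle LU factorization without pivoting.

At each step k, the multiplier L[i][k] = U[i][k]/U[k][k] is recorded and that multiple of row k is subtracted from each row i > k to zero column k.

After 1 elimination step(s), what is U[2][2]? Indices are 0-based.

U[2][2] = 9

k=0: U[0][0]=-2
  eliminate (1,0): mult=1, new row 1: (0, 3, 3, 0); set L[1][0]=1
  eliminate (2,0): mult=-3, new row 2: (0, 12, 9, -4); set L[2][0]=-3
  eliminate (3,0): mult=3, new row 3: (0, 3, 6, 7); set L[3][0]=3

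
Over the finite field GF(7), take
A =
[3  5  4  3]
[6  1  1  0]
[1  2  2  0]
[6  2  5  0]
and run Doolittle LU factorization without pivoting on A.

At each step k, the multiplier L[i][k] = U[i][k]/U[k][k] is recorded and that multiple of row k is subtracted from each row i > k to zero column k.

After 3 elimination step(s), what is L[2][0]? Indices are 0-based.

Step 1: pivot at (0,0) is 3.
  row1 ← row1 − (2)·row0  ⇒  L[1][0]=2, U row1=(0, 5, 0, 1)
  row2 ← row2 − (5)·row0  ⇒  L[2][0]=5, U row2=(0, 5, 3, 6)
  row3 ← row3 − (2)·row0  ⇒  L[3][0]=2, U row3=(0, 6, 4, 1)
Step 2: pivot at (1,1) is 5.
  row2 ← row2 − (1)·row1  ⇒  L[2][1]=1, U row2=(0, 0, 3, 5)
  row3 ← row3 − (4)·row1  ⇒  L[3][1]=4, U row3=(0, 0, 4, 4)
Step 3: pivot at (2,2) is 3.
  row3 ← row3 − (6)·row2  ⇒  L[3][2]=6, U row3=(0, 0, 0, 2)

L[2][0] = 5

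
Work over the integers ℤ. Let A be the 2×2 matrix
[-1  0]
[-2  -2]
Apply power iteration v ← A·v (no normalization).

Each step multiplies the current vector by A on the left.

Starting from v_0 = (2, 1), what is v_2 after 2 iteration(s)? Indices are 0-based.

v_0 = (2, 1).
v_1 = A·v_0 = (-2, -6).
v_2 = A·v_1 = (2, 16).

v_2 = (2, 16)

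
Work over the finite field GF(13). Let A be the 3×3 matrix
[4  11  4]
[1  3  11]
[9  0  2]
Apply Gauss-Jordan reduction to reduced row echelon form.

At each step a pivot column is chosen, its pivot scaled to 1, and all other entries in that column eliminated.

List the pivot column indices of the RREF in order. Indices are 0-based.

[1] R0 /= 4  ⇒  (1, 6, 1)
     R1 -= 1·R0  ⇒  (0, 10, 10)
     R2 -= 9·R0  ⇒  (0, 11, 6)
[2] R1 /= 10  ⇒  (0, 1, 1)
     R0 -= 6·R1  ⇒  (1, 0, 8)
     R2 -= 11·R1  ⇒  (0, 0, 8)
[3] R2 /= 8  ⇒  (0, 0, 1)
     R0 -= 8·R2  ⇒  (1, 0, 0)
     R1 -= 1·R2  ⇒  (0, 1, 0)

pivot columns: 0, 1, 2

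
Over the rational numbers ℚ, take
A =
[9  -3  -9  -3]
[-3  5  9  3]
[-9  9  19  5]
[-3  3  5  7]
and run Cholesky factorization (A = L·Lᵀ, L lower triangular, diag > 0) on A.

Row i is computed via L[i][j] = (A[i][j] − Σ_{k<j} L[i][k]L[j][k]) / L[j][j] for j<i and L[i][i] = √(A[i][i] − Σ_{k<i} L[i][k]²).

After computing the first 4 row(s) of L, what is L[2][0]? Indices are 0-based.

L[2][0] = -3

Step 1: L[0][0] = √(9) = 3.
  L[1][0] = (-3) / L[0][0] = -1.
Step 2: L[1][1] = √(4) = 2.
  L[2][0] = (-9) / L[0][0] = -3.
  L[2][1] = (6) / L[1][1] = 3.
Step 3: L[2][2] = √(1) = 1.
  L[3][0] = (-3) / L[0][0] = -1.
  L[3][1] = (2) / L[1][1] = 1.
  L[3][2] = (-1) / L[2][2] = -1.
Step 4: L[3][3] = √(4) = 2.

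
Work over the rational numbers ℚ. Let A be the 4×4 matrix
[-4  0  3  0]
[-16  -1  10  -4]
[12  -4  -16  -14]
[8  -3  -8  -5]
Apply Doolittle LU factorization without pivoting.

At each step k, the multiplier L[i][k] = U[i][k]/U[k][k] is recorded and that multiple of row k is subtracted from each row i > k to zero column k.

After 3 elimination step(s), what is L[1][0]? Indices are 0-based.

L[1][0] = 4

Step 1: pivot at (0,0) is -4.
  row1 ← row1 − (4)·row0  ⇒  L[1][0]=4, U row1=(0, -1, -2, -4)
  row2 ← row2 − (-3)·row0  ⇒  L[2][0]=-3, U row2=(0, -4, -7, -14)
  row3 ← row3 − (-2)·row0  ⇒  L[3][0]=-2, U row3=(0, -3, -2, -5)
Step 2: pivot at (1,1) is -1.
  row2 ← row2 − (4)·row1  ⇒  L[2][1]=4, U row2=(0, 0, 1, 2)
  row3 ← row3 − (3)·row1  ⇒  L[3][1]=3, U row3=(0, 0, 4, 7)
Step 3: pivot at (2,2) is 1.
  row3 ← row3 − (4)·row2  ⇒  L[3][2]=4, U row3=(0, 0, 0, -1)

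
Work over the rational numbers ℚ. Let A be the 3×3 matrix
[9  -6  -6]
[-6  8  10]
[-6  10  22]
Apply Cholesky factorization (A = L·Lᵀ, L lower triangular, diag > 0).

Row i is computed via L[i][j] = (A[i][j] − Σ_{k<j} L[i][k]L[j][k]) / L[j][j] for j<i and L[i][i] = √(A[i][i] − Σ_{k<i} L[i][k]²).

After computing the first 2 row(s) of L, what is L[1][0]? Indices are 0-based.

Step 1: L[0][0] = √(9) = 3.
  L[1][0] = (-6) / L[0][0] = -2.
Step 2: L[1][1] = √(4) = 2.

L[1][0] = -2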